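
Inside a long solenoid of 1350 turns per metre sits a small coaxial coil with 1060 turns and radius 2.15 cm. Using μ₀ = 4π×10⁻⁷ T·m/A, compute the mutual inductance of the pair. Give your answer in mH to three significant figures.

The outer solenoid produces a uniform field B₁ = μ₀n₁I₁ across the inner coil,
so the flux linkage is N₂Φ = N₂B₁A₂ = μ₀n₁N₂A₂·I₁, giving M = μ₀n₁N₂A₂.
A₂ = πr² = π(2.150×10^-2 m)² = 1.452×10^-3 m².
M = (4π×10⁻⁷)(1350)(1060)(1.452×10^-3) = 2.611×10^-3 H.

M ≈ 2.61 mH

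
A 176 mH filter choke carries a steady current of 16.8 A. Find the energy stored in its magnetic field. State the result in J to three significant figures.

U ≈ 24.8 J

Stored magnetic energy: U = ½LI².
U = ½(0.176 H)(16.8 A)² = 24.84 J.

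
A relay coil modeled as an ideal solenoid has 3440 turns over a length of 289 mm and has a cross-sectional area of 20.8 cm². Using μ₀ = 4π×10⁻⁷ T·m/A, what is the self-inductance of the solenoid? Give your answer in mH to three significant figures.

A = 20.8 cm² = 2.080×10^-3 m².
For a long solenoid, L = μ₀N²A/ℓ.
L = (4π×10⁻⁷)(3440)²(2.080×10^-3)/(0.289 m) = 0.107 H.

L ≈ 107 mH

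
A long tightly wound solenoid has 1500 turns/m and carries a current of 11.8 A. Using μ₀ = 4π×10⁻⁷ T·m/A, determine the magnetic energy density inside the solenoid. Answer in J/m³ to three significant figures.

B = μ₀nI = (4π×10⁻⁷)(1.500×10^3)(11.8) = 2.224×10^-2 T.
u = B²/(2μ₀) = (2.224×10^-2)²/(2×4π×10⁻⁷) = 196.8 J/m³.

u ≈ 197 J/m³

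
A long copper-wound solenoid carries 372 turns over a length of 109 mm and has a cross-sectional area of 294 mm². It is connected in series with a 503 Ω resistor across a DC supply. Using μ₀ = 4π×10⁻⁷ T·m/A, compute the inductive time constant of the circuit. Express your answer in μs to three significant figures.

A = 294 mm² = 2.940×10^-4 m².
L = μ₀N²A/ℓ = (4π×10⁻⁷)(372)²(2.940×10^-4)/(0.109) = 4.690×10^-4 H.
τ = L/R = (4.690×10^-4)/(503) = 9.32499×10^-7 s.

τ ≈ 0.932 μs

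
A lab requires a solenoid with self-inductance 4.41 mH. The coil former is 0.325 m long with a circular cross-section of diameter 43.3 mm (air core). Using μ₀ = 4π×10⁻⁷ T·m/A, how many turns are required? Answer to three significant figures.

N ≈ 880 turns

A = π(d/2)² = π(2.165×10^-2 m)² = 1.473×10^-3 m².
From L = μ₀N²A/ℓ, N = √(Lℓ / (μ₀A)).
N = √[(4.410×10^-3)(0.325) / ((4π×10⁻⁷)×1.473×10^-3)] = √(7.745×10^5) ≈ 880.1.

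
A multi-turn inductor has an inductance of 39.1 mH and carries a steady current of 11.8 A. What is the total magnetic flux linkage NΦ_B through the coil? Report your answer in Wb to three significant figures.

From L = NΦ_B/I, the flux linkage is NΦ_B = LI.
NΦ_B = (3.910×10^-2 H)(11.8 A) = 0.4614 Wb.

NΦ_B ≈ 0.461 Wb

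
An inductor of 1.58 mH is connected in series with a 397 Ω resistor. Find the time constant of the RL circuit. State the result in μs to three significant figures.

τ = L/R = (1.580×10^-3 H)/(397 Ω) = 3.980×10^-6 s.

τ ≈ 3.98 μs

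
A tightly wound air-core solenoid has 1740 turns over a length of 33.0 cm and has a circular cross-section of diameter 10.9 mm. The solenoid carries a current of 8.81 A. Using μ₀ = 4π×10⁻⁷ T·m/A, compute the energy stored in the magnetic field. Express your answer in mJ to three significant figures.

A = π(d/2)² = π(5.450×10^-3 m)² = 9.331×10^-5 m².
L = μ₀N²A/ℓ = (4π×10⁻⁷)(1740)²(9.331×10^-5)/(0.33) = 1.076×10^-3 H.
U = ½LI² = ½(1.076×10^-3)(8.81)² = 4.175×10^-2 J.

U ≈ 41.8 mJ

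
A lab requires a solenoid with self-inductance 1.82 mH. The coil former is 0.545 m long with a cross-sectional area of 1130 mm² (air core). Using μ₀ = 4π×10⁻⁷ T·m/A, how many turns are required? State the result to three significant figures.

A = 1130 mm² = 1.130×10^-3 m².
From L = μ₀N²A/ℓ, N = √(Lℓ / (μ₀A)).
N = √[(1.820×10^-3)(0.545) / ((4π×10⁻⁷)×1.130×10^-3)] = √(6.985×10^5) ≈ 835.8.

N ≈ 836 turns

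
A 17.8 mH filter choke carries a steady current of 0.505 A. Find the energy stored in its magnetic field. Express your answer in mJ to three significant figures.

U ≈ 2.27 mJ

Stored magnetic energy: U = ½LI².
U = ½(1.780×10^-2 H)(0.505 A)² = 2.270×10^-3 J.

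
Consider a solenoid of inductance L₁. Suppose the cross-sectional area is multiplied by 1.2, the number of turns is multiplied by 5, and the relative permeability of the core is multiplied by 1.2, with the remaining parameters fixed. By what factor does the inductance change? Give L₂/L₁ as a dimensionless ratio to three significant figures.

For a solenoid, L ∝ μᵣN²A/ℓ.
L₂/L₁ = (1.2) × (5)^2 × (1.2) = 36.0.

L₂/L₁ = 36.0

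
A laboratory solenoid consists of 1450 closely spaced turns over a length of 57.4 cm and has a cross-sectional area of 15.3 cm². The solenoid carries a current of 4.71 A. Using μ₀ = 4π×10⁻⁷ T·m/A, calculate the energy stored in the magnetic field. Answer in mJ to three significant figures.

A = 15.3 cm² = 1.530×10^-3 m².
L = μ₀N²A/ℓ = (4π×10⁻⁷)(1450)²(1.530×10^-3)/(0.574) = 7.042×10^-3 H.
U = ½LI² = ½(7.042×10^-3)(4.71)² = 7.812×10^-2 J.

U ≈ 78.1 mJ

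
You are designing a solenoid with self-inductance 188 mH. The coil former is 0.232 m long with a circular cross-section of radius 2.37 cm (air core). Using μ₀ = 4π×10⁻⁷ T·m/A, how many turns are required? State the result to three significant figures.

A = πr² = π(2.370×10^-2 m)² = 1.7646×10^-3 m².
From L = μ₀N²A/ℓ, N = √(Lℓ / (μ₀A)).
N = √[(0.188)(0.232) / ((4π×10⁻⁷)×1.7646×10^-3)] = √(1.967×10^7) ≈ 4435.0.

N ≈ 4440 turns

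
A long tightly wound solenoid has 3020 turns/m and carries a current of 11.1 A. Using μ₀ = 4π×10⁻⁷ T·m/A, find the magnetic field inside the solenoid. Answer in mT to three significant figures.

Inside a long solenoid, B = μ₀nI.
B = (4π×10⁻⁷)(3.020×10^3 m⁻¹)(11.1 A) = 4.212×10^-2 T.

B ≈ 42.1 mT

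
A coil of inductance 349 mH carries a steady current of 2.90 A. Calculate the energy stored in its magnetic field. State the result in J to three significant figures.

U ≈ 1.47 J

Stored magnetic energy: U = ½LI².
U = ½(0.349 H)(2.90 A)² = 1.468 J.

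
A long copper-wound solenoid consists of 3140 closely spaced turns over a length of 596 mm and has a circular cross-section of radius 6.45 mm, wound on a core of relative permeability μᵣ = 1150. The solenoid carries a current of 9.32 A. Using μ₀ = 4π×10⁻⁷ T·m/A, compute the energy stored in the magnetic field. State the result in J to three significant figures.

U ≈ 136 J

A = πr² = π(6.450×10^-3 m)² = 1.307×10^-4 m².
L = μ₀μᵣN²A/ℓ = (4π×10⁻⁷)(1150)(3140)²(1.307×10^-4)/(0.596) = 3.1246 H.
U = ½LI² = ½(3.1246)(9.32)² = 135.7 J.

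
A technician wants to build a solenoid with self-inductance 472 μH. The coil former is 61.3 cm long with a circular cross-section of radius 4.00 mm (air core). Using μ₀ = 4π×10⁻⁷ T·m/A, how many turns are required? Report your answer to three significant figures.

A = πr² = π(4.000×10^-3 m)² = 5.027×10^-5 m².
From L = μ₀N²A/ℓ, N = √(Lℓ / (μ₀A)).
N = √[(4.720×10^-4)(0.613) / ((4π×10⁻⁷)×5.027×10^-5)] = √(4.581×10^6) ≈ 2140.2.

N ≈ 2140 turns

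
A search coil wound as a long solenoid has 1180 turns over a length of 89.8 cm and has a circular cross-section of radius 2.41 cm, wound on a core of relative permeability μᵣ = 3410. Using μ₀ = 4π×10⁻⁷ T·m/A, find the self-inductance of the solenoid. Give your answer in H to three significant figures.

A = πr² = π(2.410×10^-2 m)² = 1.8247×10^-3 m².
For a long solenoid, L = μ₀μᵣN²A/ℓ.
L = (4π×10⁻⁷)(3410)(1180)²(1.8247×10^-3)/(0.898 m) = 12.12 H.

L ≈ 12.1 H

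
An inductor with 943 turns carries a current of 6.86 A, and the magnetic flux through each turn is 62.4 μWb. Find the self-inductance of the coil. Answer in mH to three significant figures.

L ≈ 8.58 mH

Self-inductance is defined by L = NΦ_B/I (flux linkage over current).
L = (943)(6.240×10^-5 Wb)/(6.86 A) = 8.578×10^-3 H.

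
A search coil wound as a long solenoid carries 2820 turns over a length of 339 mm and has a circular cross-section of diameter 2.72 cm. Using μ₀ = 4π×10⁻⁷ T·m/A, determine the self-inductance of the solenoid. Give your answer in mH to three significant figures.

L ≈ 17.1 mH

A = π(d/2)² = π(1.360×10^-2 m)² = 5.811×10^-4 m².
For a long solenoid, L = μ₀N²A/ℓ.
L = (4π×10⁻⁷)(2820)²(5.811×10^-4)/(0.339 m) = 1.713×10^-2 H.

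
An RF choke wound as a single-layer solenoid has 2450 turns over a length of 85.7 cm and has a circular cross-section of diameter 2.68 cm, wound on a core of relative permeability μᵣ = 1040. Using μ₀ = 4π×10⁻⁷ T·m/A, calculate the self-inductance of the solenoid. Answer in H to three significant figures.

A = π(d/2)² = π(1.340×10^-2 m)² = 5.641×10^-4 m².
For a long solenoid, L = μ₀μᵣN²A/ℓ.
L = (4π×10⁻⁷)(1040)(2450)²(5.641×10^-4)/(0.857 m) = 5.164 H.

L ≈ 5.16 H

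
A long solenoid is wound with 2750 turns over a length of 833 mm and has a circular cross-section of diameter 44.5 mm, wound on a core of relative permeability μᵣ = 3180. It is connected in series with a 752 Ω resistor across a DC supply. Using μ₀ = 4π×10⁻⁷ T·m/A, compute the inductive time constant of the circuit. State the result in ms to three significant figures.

τ ≈ 75.0 ms

A = π(d/2)² = π(2.225×10^-2 m)² = 1.555×10^-3 m².
L = μ₀μᵣN²A/ℓ = (4π×10⁻⁷)(3180)(2750)²(1.555×10^-3)/(0.833) = 56.42 H.
τ = L/R = (56.42)/(752) = 7.503×10^-2 s.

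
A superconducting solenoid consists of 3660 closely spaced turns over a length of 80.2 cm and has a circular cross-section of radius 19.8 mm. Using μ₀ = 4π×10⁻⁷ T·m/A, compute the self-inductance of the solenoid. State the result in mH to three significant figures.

L ≈ 25.9 mH

A = πr² = π(1.980×10^-2 m)² = 1.232×10^-3 m².
For a long solenoid, L = μ₀N²A/ℓ.
L = (4π×10⁻⁷)(3660)²(1.232×10^-3)/(0.802 m) = 2.585×10^-2 H.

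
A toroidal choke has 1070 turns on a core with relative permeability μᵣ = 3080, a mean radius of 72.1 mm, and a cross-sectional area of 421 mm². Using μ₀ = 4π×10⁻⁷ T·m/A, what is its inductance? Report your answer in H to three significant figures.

L ≈ 4.12 H

For a thin toroid, L = μ₀μᵣN²A/(2πR).
L = (4π×10⁻⁷)(3080)(1070)²(4.210×10^-4) / (2π×7.210×10^-2 m) = 4.118 H.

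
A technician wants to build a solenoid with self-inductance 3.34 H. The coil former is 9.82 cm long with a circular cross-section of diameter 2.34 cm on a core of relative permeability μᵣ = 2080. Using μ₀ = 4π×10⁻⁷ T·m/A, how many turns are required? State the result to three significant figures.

A = π(d/2)² = π(1.170×10^-2 m)² = 4.301×10^-4 m².
From L = μ₀μᵣN²A/ℓ, N = √(Lℓ / (μ₀μᵣA)).
N = √[(3.34)(9.820×10^-2) / ((4π×10⁻⁷)(2080)×4.301×10^-4)] = √(2.918×10^5) ≈ 540.2.

N ≈ 540 turns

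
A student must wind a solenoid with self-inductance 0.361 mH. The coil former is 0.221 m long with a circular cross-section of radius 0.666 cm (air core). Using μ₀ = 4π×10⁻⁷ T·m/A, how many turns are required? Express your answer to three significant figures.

N ≈ 675 turns

A = πr² = π(6.660×10^-3 m)² = 1.393×10^-4 m².
From L = μ₀N²A/ℓ, N = √(Lℓ / (μ₀A)).
N = √[(3.610×10^-4)(0.221) / ((4π×10⁻⁷)×1.393×10^-4)] = √(4.556×10^5) ≈ 675.0.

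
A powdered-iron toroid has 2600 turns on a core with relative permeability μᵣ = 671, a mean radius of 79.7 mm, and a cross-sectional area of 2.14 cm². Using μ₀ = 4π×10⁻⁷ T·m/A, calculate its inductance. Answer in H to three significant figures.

L ≈ 2.44 H

For a thin toroid, L = μ₀μᵣN²A/(2πR).
L = (4π×10⁻⁷)(671)(2600)²(2.140×10^-4) / (2π×7.970×10^-2 m) = 2.436 H.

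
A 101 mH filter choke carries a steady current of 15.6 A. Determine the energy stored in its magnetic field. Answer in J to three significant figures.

Stored magnetic energy: U = ½LI².
U = ½(0.101 H)(15.6 A)² = 12.29 J.

U ≈ 12.3 J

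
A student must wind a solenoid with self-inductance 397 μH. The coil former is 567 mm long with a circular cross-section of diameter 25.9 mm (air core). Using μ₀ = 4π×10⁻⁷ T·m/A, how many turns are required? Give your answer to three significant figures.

N ≈ 583 turns

A = π(d/2)² = π(1.295×10^-2 m)² = 5.269×10^-4 m².
From L = μ₀N²A/ℓ, N = √(Lℓ / (μ₀A)).
N = √[(3.970×10^-4)(0.567) / ((4π×10⁻⁷)×5.269×10^-4)] = √(3.400×10^5) ≈ 583.1.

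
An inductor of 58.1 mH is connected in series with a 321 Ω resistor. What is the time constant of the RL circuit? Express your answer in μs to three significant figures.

τ ≈ 181 μs

τ = L/R = (5.810×10^-2 H)/(321 Ω) = 1.810×10^-4 s.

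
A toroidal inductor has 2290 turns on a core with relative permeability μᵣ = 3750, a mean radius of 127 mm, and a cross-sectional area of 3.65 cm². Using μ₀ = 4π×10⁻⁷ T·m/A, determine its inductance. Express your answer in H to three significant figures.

L ≈ 11.3 H

For a thin toroid, L = μ₀μᵣN²A/(2πR).
L = (4π×10⁻⁷)(3750)(2290)²(3.650×10^-4) / (2π×0.127 m) = 11.3 H.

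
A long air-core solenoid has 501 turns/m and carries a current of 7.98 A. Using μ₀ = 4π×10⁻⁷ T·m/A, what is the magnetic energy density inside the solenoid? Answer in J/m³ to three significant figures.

u ≈ 10.0 J/m³

B = μ₀nI = (4π×10⁻⁷)(501)(7.98) = 5.024×10^-3 T.
u = B²/(2μ₀) = (5.024×10^-3)²/(2×4π×10⁻⁷) = 10.04 J/m³.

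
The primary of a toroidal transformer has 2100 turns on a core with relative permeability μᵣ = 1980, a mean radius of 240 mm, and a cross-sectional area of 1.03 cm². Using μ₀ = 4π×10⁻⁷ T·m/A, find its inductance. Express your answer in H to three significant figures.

L ≈ 0.749 H

For a thin toroid, L = μ₀μᵣN²A/(2πR).
L = (4π×10⁻⁷)(1980)(2100)²(1.030×10^-4) / (2π×0.24 m) = 0.74948 H.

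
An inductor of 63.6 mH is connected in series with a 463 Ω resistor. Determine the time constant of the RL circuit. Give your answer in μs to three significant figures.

τ = L/R = (6.360×10^-2 H)/(463 Ω) = 1.374×10^-4 s.

τ ≈ 137 μs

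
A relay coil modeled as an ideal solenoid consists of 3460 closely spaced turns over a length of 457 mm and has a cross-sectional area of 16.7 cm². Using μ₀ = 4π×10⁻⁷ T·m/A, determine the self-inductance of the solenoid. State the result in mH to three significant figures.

A = 16.7 cm² = 1.670×10^-3 m².
For a long solenoid, L = μ₀N²A/ℓ.
L = (4π×10⁻⁷)(3460)²(1.670×10^-3)/(0.457 m) = 5.497×10^-2 H.

L ≈ 55.0 mH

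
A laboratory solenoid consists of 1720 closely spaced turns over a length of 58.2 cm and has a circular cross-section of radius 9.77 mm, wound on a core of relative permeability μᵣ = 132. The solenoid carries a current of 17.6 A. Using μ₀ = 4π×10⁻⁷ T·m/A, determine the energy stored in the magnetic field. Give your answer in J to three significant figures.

A = πr² = π(9.770×10^-3 m)² = 2.999×10^-4 m².
L = μ₀μᵣN²A/ℓ = (4π×10⁻⁷)(132)(1720)²(2.999×10^-4)/(0.582) = 0.2528 H.
U = ½LI² = ½(0.2528)(17.6)² = 39.16 J.

U ≈ 39.2 J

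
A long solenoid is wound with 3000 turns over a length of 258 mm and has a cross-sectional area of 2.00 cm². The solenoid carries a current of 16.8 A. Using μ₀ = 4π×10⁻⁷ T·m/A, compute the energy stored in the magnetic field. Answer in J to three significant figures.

A = 2.00 cm² = 2.000×10^-4 m².
L = μ₀N²A/ℓ = (4π×10⁻⁷)(3000)²(2.000×10^-4)/(0.258) = 8.767×10^-3 H.
U = ½LI² = ½(8.767×10^-3)(16.8)² = 1.237 J.

U ≈ 1.24 J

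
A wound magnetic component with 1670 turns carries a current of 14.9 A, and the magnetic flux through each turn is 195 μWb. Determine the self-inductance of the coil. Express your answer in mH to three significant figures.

Self-inductance is defined by L = NΦ_B/I (flux linkage over current).
L = (1670)(1.950×10^-4 Wb)/(14.9 A) = 2.186×10^-2 H.

L ≈ 21.9 mH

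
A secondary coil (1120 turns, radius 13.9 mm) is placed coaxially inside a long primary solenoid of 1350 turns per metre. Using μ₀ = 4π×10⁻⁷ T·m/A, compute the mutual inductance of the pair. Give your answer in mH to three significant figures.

The outer solenoid produces a uniform field B₁ = μ₀n₁I₁ across the inner coil,
so the flux linkage is N₂Φ = N₂B₁A₂ = μ₀n₁N₂A₂·I₁, giving M = μ₀n₁N₂A₂.
A₂ = πr² = π(1.390×10^-2 m)² = 6.070×10^-4 m².
M = (4π×10⁻⁷)(1350)(1120)(6.070×10^-4) = 1.153×10^-3 H.

M ≈ 1.15 mH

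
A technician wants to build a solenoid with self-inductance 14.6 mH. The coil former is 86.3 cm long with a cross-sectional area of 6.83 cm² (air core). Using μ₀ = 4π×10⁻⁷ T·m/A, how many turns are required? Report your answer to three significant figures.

N ≈ 3830 turns

A = 6.83 cm² = 6.830×10^-4 m².
From L = μ₀N²A/ℓ, N = √(Lℓ / (μ₀A)).
N = √[(1.460×10^-2)(0.863) / ((4π×10⁻⁷)×6.830×10^-4)] = √(1.468×10^7) ≈ 3831.5.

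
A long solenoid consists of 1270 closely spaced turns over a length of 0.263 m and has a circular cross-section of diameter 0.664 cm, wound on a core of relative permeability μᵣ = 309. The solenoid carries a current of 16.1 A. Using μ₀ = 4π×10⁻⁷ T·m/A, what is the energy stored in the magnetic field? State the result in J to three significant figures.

U ≈ 10.7 J

A = π(d/2)² = π(3.320×10^-3 m)² = 3.463×10^-5 m².
L = μ₀μᵣN²A/ℓ = (4π×10⁻⁷)(309)(1270)²(3.463×10^-5)/(0.263) = 8.246×10^-2 H.
U = ½LI² = ½(8.246×10^-2)(16.1)² = 10.69 J.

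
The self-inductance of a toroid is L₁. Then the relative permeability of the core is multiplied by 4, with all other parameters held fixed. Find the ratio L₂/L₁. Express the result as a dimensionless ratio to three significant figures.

L₂/L₁ = 4.00

For a toroid, L ∝ μᵣN²A/R.
L₂/L₁ = (4) = 4.00.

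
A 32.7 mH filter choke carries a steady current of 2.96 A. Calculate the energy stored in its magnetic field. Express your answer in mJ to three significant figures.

Stored magnetic energy: U = ½LI².
U = ½(3.270×10^-2 H)(2.96 A)² = 0.1433 J.

U ≈ 143 mJ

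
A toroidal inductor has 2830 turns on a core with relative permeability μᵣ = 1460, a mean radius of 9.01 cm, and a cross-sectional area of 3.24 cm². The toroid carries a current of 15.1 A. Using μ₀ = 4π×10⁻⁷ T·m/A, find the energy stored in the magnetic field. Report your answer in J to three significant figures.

U ≈ 959 J

L = μ₀μᵣN²A/(2πR) = (4π×10⁻⁷)(1460)(2830)²(3.240×10^-4)/(2π×9.010×10^-2) = 8.41 H.
U = ½LI² = ½(8.41)(15.1)² = 958.7 J.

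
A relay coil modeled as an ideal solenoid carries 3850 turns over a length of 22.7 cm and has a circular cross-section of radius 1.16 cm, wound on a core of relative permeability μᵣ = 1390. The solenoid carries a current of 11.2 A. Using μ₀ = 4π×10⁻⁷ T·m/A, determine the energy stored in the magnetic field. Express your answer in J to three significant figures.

U ≈ 3020 J

A = πr² = π(1.160×10^-2 m)² = 4.227×10^-4 m².
L = μ₀μᵣN²A/ℓ = (4π×10⁻⁷)(1390)(3850)²(4.227×10^-4)/(0.227) = 48.22 H.
U = ½LI² = ½(48.22)(11.2)² = 3.024×10^3 J.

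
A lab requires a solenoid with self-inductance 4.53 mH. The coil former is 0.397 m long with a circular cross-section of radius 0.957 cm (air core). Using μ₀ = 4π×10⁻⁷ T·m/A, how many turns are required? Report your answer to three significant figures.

A = πr² = π(9.570×10^-3 m)² = 2.877×10^-4 m².
From L = μ₀N²A/ℓ, N = √(Lℓ / (μ₀A)).
N = √[(4.530×10^-3)(0.397) / ((4π×10⁻⁷)×2.877×10^-4)] = √(4.974×10^6) ≈ 2230.2.

N ≈ 2230 turns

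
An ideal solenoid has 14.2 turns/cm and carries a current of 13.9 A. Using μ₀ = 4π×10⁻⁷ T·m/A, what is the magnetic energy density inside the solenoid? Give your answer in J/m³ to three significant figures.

B = μ₀nI = (4π×10⁻⁷)(1.420×10^3)(13.9) = 2.480×10^-2 T.
u = B²/(2μ₀) = (2.480×10^-2)²/(2×4π×10⁻⁷) = 244.8 J/m³.

u ≈ 245 J/m³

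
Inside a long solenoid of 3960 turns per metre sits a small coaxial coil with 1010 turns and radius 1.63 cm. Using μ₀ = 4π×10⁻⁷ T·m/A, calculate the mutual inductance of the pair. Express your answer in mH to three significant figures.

M ≈ 4.20 mH

The outer solenoid produces a uniform field B₁ = μ₀n₁I₁ across the inner coil,
so the flux linkage is N₂Φ = N₂B₁A₂ = μ₀n₁N₂A₂·I₁, giving M = μ₀n₁N₂A₂.
A₂ = πr² = π(1.630×10^-2 m)² = 8.347×10^-4 m².
M = (4π×10⁻⁷)(3960)(1010)(8.347×10^-4) = 4.195×10^-3 H.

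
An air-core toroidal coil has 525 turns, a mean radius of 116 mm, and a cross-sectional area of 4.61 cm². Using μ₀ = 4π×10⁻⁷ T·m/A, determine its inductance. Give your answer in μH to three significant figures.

L ≈ 219 μH

For a thin toroid, L = μ₀N²A/(2πR).
L = (4π×10⁻⁷)(525)²(4.610×10^-4) / (2π×0.116 m) = 2.191×10^-4 H.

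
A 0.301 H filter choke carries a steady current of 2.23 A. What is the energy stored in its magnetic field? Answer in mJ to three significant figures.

U ≈ 748 mJ

Stored magnetic energy: U = ½LI².
U = ½(0.301 H)(2.23 A)² = 0.7484 J.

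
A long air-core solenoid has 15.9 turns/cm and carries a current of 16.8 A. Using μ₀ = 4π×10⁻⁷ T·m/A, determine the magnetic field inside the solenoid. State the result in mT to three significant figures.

Inside a long solenoid, B = μ₀nI.
B = (4π×10⁻⁷)(1.590×10^3 m⁻¹)(16.8 A) = 3.357×10^-2 T.

B ≈ 33.6 mT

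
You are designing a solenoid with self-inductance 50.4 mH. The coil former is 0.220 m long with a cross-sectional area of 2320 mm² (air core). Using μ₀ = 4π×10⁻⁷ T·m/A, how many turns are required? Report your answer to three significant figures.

A = 2320 mm² = 2.320×10^-3 m².
From L = μ₀N²A/ℓ, N = √(Lℓ / (μ₀A)).
N = √[(5.040×10^-2)(0.22) / ((4π×10⁻⁷)×2.320×10^-3)] = √(3.803×10^6) ≈ 1950.2.

N ≈ 1950 turns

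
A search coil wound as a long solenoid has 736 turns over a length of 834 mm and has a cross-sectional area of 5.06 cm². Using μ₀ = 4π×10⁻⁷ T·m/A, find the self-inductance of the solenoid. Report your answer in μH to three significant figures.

L ≈ 413 μH

A = 5.06 cm² = 5.060×10^-4 m².
For a long solenoid, L = μ₀N²A/ℓ.
L = (4π×10⁻⁷)(736)²(5.060×10^-4)/(0.834 m) = 4.130×10^-4 H.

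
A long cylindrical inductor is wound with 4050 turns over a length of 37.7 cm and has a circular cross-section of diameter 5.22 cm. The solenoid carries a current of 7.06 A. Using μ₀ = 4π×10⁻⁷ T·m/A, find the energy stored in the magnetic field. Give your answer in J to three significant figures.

U ≈ 2.92 J

A = π(d/2)² = π(2.610×10^-2 m)² = 2.140×10^-3 m².
L = μ₀N²A/ℓ = (4π×10⁻⁷)(4050)²(2.140×10^-3)/(0.377) = 0.117 H.
U = ½LI² = ½(0.117)(7.06)² = 2.916 J.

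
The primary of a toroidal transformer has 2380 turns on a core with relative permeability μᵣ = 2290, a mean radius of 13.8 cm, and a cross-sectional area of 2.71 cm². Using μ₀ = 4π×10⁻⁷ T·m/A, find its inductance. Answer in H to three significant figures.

L ≈ 5.09 H

For a thin toroid, L = μ₀μᵣN²A/(2πR).
L = (4π×10⁻⁷)(2290)(2380)²(2.710×10^-4) / (2π×0.138 m) = 5.0946 H.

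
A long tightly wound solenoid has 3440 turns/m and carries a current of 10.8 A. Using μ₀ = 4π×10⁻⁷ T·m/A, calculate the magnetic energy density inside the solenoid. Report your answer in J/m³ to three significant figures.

u ≈ 867 J/m³

B = μ₀nI = (4π×10⁻⁷)(3.440×10^3)(10.8) = 4.669×10^-2 T.
u = B²/(2μ₀) = (4.669×10^-2)²/(2×4π×10⁻⁷) = 867.2 J/m³.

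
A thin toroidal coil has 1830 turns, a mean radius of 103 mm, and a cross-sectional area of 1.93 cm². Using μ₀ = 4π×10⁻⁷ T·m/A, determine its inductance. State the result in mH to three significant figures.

L ≈ 1.26 mH

For a thin toroid, L = μ₀N²A/(2πR).
L = (4π×10⁻⁷)(1830)²(1.930×10^-4) / (2π×0.103 m) = 1.255×10^-3 H.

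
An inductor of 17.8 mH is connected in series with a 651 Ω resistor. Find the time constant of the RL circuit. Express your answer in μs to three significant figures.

τ ≈ 27.3 μs

τ = L/R = (1.780×10^-2 H)/(651 Ω) = 2.734×10^-5 s.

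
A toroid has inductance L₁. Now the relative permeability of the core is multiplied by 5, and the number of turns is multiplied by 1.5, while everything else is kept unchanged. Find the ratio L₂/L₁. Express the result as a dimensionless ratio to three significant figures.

L₂/L₁ = 11.3

For a toroid, L ∝ μᵣN²A/R.
L₂/L₁ = (5) × (1.5)^2 = 11.3.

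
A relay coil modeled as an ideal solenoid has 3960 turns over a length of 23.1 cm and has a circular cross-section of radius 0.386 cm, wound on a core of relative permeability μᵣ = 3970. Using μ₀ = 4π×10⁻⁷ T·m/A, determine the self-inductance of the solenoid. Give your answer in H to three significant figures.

L ≈ 15.9 H

A = πr² = π(3.860×10^-3 m)² = 4.681×10^-5 m².
For a long solenoid, L = μ₀μᵣN²A/ℓ.
L = (4π×10⁻⁷)(3970)(3960)²(4.681×10^-5)/(0.231 m) = 15.85 H.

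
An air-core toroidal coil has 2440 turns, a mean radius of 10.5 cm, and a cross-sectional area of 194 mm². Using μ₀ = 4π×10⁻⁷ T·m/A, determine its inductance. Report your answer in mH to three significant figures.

For a thin toroid, L = μ₀N²A/(2πR).
L = (4π×10⁻⁷)(2440)²(1.940×10^-4) / (2π×0.105 m) = 2.200×10^-3 H.

L ≈ 2.20 mH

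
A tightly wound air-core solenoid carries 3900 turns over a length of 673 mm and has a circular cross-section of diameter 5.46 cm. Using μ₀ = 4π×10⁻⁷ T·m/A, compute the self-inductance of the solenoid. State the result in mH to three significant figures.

L ≈ 66.5 mH

A = π(d/2)² = π(2.730×10^-2 m)² = 2.341×10^-3 m².
For a long solenoid, L = μ₀N²A/ℓ.
L = (4π×10⁻⁷)(3900)²(2.341×10^-3)/(0.673 m) = 6.650×10^-2 H.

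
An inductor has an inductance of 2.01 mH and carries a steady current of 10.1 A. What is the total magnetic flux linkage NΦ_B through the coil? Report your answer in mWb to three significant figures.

From L = NΦ_B/I, the flux linkage is NΦ_B = LI.
NΦ_B = (2.010×10^-3 H)(10.1 A) = 2.030×10^-2 Wb.

NΦ_B ≈ 20.3 mWb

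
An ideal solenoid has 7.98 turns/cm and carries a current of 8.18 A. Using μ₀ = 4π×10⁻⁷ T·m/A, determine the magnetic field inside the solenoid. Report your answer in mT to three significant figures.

Inside a long solenoid, B = μ₀nI.
B = (4π×10⁻⁷)(798 m⁻¹)(8.18 A) = 8.203×10^-3 T.

B ≈ 8.20 mT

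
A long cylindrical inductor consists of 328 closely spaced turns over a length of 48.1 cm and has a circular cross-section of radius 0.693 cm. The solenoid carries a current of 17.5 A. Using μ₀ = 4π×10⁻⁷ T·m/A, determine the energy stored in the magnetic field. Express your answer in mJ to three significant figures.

A = πr² = π(6.930×10^-3 m)² = 1.509×10^-4 m².
L = μ₀N²A/ℓ = (4π×10⁻⁷)(328)²(1.509×10^-4)/(0.481) = 4.241×10^-5 H.
U = ½LI² = ½(4.241×10^-5)(17.5)² = 6.493×10^-3 J.

U ≈ 6.49 mJ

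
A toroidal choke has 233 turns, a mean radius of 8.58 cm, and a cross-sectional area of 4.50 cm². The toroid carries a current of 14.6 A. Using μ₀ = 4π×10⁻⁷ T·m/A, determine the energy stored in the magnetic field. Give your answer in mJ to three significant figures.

L = μ₀N²A/(2πR) = (4π×10⁻⁷)(233)²(4.500×10^-4)/(2π×8.580×10^-2) = 5.6947×10^-5 H.
U = ½LI² = ½(5.6947×10^-5)(14.6)² = 6.069×10^-3 J.

U ≈ 6.07 mJ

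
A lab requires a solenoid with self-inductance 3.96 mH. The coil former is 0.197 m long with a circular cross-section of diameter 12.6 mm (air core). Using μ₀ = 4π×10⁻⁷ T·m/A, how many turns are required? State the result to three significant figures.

A = π(d/2)² = π(6.300×10^-3 m)² = 1.247×10^-4 m².
From L = μ₀N²A/ℓ, N = √(Lℓ / (μ₀A)).
N = √[(3.960×10^-3)(0.197) / ((4π×10⁻⁷)×1.247×10^-4)] = √(4.979×10^6) ≈ 2231.3.

N ≈ 2230 turns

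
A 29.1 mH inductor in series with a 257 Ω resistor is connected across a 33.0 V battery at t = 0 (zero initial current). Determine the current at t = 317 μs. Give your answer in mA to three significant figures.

I ≈ 121 mA

τ = L/R = 2.910×10^-2/257 = 1.132×10^-4 s; final current I_∞ = ε/R = 33.0/257 = 0.1284 A.
I(t) = I_∞(1 − e^(−t/τ)) with t/τ = 2.800.
I = (0.1284)(1 − e^(−2.800)) = 0.1206 A.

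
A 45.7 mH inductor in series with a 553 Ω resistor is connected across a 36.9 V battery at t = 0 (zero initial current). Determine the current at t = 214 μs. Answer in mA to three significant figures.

I ≈ 61.7 mA

τ = L/R = 4.570×10^-2/553 = 8.264×10^-5 s; final current I_∞ = ε/R = 36.9/553 = 6.673×10^-2 A.
I(t) = I_∞(1 − e^(−t/τ)) with t/τ = 2.590.
I = (6.673×10^-2)(1 − e^(−2.590)) = 6.172×10^-2 A.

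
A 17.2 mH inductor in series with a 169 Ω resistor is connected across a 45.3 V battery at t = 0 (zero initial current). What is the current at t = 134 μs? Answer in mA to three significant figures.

τ = L/R = 1.720×10^-2/169 = 1.018×10^-4 s; final current I_∞ = ε/R = 45.3/169 = 0.268 A.
I(t) = I_∞(1 − e^(−t/τ)) with t/τ = 1.317.
I = (0.268)(1 − e^(−1.317)) = 0.1962 A.

I ≈ 196 mA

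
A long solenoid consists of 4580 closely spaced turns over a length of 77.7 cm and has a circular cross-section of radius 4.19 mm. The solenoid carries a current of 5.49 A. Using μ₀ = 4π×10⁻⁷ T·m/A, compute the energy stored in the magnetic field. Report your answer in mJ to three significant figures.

A = πr² = π(4.190×10^-3 m)² = 5.515×10^-5 m².
L = μ₀N²A/ℓ = (4π×10⁻⁷)(4580)²(5.515×10^-5)/(0.777) = 1.871×10^-3 H.
U = ½LI² = ½(1.871×10^-3)(5.49)² = 2.820×10^-2 J.

U ≈ 28.2 mJ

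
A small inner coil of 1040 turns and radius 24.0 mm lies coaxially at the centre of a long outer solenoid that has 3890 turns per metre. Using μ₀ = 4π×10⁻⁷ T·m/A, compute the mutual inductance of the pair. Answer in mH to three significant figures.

The outer solenoid produces a uniform field B₁ = μ₀n₁I₁ across the inner coil,
so the flux linkage is N₂Φ = N₂B₁A₂ = μ₀n₁N₂A₂·I₁, giving M = μ₀n₁N₂A₂.
A₂ = πr² = π(2.400×10^-2 m)² = 1.810×10^-3 m².
M = (4π×10⁻⁷)(3890)(1040)(1.810×10^-3) = 9.200×10^-3 H.

M ≈ 9.20 mH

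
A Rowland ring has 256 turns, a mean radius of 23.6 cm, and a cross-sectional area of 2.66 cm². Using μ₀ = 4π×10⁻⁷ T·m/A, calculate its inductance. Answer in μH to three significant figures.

For a thin toroid, L = μ₀N²A/(2πR).
L = (4π×10⁻⁷)(256)²(2.660×10^-4) / (2π×0.236 m) = 1.477×10^-5 H.

L ≈ 14.8 μH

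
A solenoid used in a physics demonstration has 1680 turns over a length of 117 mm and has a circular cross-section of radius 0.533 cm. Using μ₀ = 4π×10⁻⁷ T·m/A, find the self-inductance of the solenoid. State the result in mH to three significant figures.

A = πr² = π(5.330×10^-3 m)² = 8.9249×10^-5 m².
For a long solenoid, L = μ₀N²A/ℓ.
L = (4π×10⁻⁷)(1680)²(8.9249×10^-5)/(0.117 m) = 2.705×10^-3 H.

L ≈ 2.71 mH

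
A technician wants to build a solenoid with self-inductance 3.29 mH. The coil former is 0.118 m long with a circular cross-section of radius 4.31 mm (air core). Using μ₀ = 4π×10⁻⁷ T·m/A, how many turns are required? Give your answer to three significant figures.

A = πr² = π(4.310×10^-3 m)² = 5.836×10^-5 m².
From L = μ₀N²A/ℓ, N = √(Lℓ / (μ₀A)).
N = √[(3.290×10^-3)(0.118) / ((4π×10⁻⁷)×5.836×10^-5)] = √(5.294×10^6) ≈ 2300.8.

N ≈ 2300 turns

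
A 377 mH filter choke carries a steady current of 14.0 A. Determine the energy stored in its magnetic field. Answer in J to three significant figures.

U ≈ 36.9 J

Stored magnetic energy: U = ½LI².
U = ½(0.377 H)(14.0 A)² = 36.946 J.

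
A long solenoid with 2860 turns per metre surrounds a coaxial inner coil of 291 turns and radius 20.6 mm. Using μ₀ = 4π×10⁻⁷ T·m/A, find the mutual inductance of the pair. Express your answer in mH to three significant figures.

The outer solenoid produces a uniform field B₁ = μ₀n₁I₁ across the inner coil,
so the flux linkage is N₂Φ = N₂B₁A₂ = μ₀n₁N₂A₂·I₁, giving M = μ₀n₁N₂A₂.
A₂ = πr² = π(2.060×10^-2 m)² = 1.333×10^-3 m².
M = (4π×10⁻⁷)(2860)(291)(1.333×10^-3) = 1.394×10^-3 H.

M ≈ 1.39 mH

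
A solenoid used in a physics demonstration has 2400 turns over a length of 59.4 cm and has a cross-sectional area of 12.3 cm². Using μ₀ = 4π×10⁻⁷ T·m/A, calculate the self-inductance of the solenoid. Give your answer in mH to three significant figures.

A = 12.3 cm² = 1.230×10^-3 m².
For a long solenoid, L = μ₀N²A/ℓ.
L = (4π×10⁻⁷)(2400)²(1.230×10^-3)/(0.594 m) = 1.499×10^-2 H.

L ≈ 15.0 mH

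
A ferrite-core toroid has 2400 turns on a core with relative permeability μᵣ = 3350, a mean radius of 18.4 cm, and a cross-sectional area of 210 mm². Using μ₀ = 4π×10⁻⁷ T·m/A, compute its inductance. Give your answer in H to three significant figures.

L ≈ 4.40 H

For a thin toroid, L = μ₀μᵣN²A/(2πR).
L = (4π×10⁻⁷)(3350)(2400)²(2.100×10^-4) / (2π×0.184 m) = 4.4045 H.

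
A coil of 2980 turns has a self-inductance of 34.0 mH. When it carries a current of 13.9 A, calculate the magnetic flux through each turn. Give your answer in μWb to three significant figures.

From L = NΦ_B/I, the flux per turn is Φ_B = LI/N.
Φ_B = (3.400×10^-2 H)(13.9 A)/2980 = 1.586×10^-4 Wb.

Φ_B ≈ 159 μWb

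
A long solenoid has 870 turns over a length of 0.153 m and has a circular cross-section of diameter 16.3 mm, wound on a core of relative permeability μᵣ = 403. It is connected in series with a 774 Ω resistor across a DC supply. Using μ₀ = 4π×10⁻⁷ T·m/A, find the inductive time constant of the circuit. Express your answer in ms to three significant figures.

A = π(d/2)² = π(8.150×10^-3 m)² = 2.087×10^-4 m².
L = μ₀μᵣN²A/ℓ = (4π×10⁻⁷)(403)(870)²(2.087×10^-4)/(0.153) = 0.5228 H.
τ = L/R = (0.5228)/(774) = 6.754×10^-4 s.

τ ≈ 0.675 ms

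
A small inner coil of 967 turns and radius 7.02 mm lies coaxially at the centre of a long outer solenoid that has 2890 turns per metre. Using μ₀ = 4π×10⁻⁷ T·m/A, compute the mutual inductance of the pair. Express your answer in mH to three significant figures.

The outer solenoid produces a uniform field B₁ = μ₀n₁I₁ across the inner coil,
so the flux linkage is N₂Φ = N₂B₁A₂ = μ₀n₁N₂A₂·I₁, giving M = μ₀n₁N₂A₂.
A₂ = πr² = π(7.020×10^-3 m)² = 1.548×10^-4 m².
M = (4π×10⁻⁷)(2890)(967)(1.548×10^-4) = 5.437×10^-4 H.

M ≈ 0.544 mH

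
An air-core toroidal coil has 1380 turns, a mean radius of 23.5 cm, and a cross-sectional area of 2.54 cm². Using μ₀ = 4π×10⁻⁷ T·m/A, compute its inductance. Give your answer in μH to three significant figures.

For a thin toroid, L = μ₀N²A/(2πR).
L = (4π×10⁻⁷)(1380)²(2.540×10^-4) / (2π×0.235 m) = 4.117×10^-4 H.

L ≈ 412 μH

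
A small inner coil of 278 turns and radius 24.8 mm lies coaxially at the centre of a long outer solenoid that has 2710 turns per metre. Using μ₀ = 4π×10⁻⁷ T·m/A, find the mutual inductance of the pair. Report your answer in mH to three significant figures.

The outer solenoid produces a uniform field B₁ = μ₀n₁I₁ across the inner coil,
so the flux linkage is N₂Φ = N₂B₁A₂ = μ₀n₁N₂A₂·I₁, giving M = μ₀n₁N₂A₂.
A₂ = πr² = π(2.480×10^-2 m)² = 1.932×10^-3 m².
M = (4π×10⁻⁷)(2710)(278)(1.932×10^-3) = 1.829×10^-3 H.

M ≈ 1.83 mH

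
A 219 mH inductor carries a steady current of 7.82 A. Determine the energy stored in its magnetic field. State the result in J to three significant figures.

Stored magnetic energy: U = ½LI².
U = ½(0.219 H)(7.82 A)² = 6.696 J.

U ≈ 6.70 J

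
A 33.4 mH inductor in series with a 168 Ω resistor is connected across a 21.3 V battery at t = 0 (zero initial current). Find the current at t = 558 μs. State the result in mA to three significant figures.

τ = L/R = 3.340×10^-2/168 = 1.988×10^-4 s; final current I_∞ = ε/R = 21.3/168 = 0.1268 A.
I(t) = I_∞(1 − e^(−t/τ)) with t/τ = 2.807.
I = (0.1268)(1 − e^(−2.807)) = 0.1191 A.

I ≈ 119 mA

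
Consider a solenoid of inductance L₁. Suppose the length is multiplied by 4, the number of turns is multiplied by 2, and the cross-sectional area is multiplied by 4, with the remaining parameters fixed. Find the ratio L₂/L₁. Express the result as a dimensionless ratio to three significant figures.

For a solenoid, L ∝ μᵣN²A/ℓ.
L₂/L₁ = (4)^-1 × (2)^2 × (4) = 4.00.

L₂/L₁ = 4.00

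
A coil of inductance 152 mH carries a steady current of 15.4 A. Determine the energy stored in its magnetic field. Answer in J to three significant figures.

Stored magnetic energy: U = ½LI².
U = ½(0.152 H)(15.4 A)² = 18.02 J.

U ≈ 18.0 J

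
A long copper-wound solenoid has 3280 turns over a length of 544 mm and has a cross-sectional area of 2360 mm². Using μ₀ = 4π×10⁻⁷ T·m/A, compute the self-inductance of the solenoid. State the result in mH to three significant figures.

L ≈ 58.7 mH

A = 2360 mm² = 2.360×10^-3 m².
For a long solenoid, L = μ₀N²A/ℓ.
L = (4π×10⁻⁷)(3280)²(2.360×10^-3)/(0.544 m) = 5.865×10^-2 H.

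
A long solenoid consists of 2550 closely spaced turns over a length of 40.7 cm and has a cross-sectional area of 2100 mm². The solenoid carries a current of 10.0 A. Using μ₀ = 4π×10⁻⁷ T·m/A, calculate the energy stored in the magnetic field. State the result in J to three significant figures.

U ≈ 2.11 J

A = 2100 mm² = 2.100×10^-3 m².
L = μ₀N²A/ℓ = (4π×10⁻⁷)(2550)²(2.100×10^-3)/(0.407) = 4.216×10^-2 H.
U = ½LI² = ½(4.216×10^-2)(10.0)² = 2.108 J.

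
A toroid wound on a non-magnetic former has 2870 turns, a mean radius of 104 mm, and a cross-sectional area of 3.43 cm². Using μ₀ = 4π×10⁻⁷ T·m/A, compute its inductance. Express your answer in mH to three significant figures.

For a thin toroid, L = μ₀N²A/(2πR).
L = (4π×10⁻⁷)(2870)²(3.430×10^-4) / (2π×0.104 m) = 5.433×10^-3 H.

L ≈ 5.43 mH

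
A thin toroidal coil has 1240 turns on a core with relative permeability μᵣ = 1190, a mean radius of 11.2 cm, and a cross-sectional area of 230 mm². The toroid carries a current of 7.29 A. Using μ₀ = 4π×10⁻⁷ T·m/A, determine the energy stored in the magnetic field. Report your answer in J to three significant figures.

U ≈ 20.0 J

L = μ₀μᵣN²A/(2πR) = (4π×10⁻⁷)(1190)(1240)²(2.300×10^-4)/(2π×0.112) = 0.7515 H.
U = ½LI² = ½(0.7515)(7.29)² = 19.97 J.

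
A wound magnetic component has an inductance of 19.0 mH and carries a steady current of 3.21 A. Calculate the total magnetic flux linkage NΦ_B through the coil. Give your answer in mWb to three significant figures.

From L = NΦ_B/I, the flux linkage is NΦ_B = LI.
NΦ_B = (1.900×10^-2 H)(3.21 A) = 6.099×10^-2 Wb.

NΦ_B ≈ 61.0 mWb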